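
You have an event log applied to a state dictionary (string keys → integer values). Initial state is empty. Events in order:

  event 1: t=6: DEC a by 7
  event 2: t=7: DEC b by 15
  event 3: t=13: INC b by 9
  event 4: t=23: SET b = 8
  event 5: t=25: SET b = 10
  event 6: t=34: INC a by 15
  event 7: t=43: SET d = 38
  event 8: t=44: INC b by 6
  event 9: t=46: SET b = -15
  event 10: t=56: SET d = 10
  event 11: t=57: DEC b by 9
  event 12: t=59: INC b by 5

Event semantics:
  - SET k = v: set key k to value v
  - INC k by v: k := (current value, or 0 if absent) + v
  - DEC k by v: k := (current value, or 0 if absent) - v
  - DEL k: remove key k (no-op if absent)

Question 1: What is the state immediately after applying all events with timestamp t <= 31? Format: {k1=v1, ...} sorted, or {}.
Apply events with t <= 31 (5 events):
  after event 1 (t=6: DEC a by 7): {a=-7}
  after event 2 (t=7: DEC b by 15): {a=-7, b=-15}
  after event 3 (t=13: INC b by 9): {a=-7, b=-6}
  after event 4 (t=23: SET b = 8): {a=-7, b=8}
  after event 5 (t=25: SET b = 10): {a=-7, b=10}

Answer: {a=-7, b=10}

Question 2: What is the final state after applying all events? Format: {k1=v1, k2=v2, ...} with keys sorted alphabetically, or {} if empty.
  after event 1 (t=6: DEC a by 7): {a=-7}
  after event 2 (t=7: DEC b by 15): {a=-7, b=-15}
  after event 3 (t=13: INC b by 9): {a=-7, b=-6}
  after event 4 (t=23: SET b = 8): {a=-7, b=8}
  after event 5 (t=25: SET b = 10): {a=-7, b=10}
  after event 6 (t=34: INC a by 15): {a=8, b=10}
  after event 7 (t=43: SET d = 38): {a=8, b=10, d=38}
  after event 8 (t=44: INC b by 6): {a=8, b=16, d=38}
  after event 9 (t=46: SET b = -15): {a=8, b=-15, d=38}
  after event 10 (t=56: SET d = 10): {a=8, b=-15, d=10}
  after event 11 (t=57: DEC b by 9): {a=8, b=-24, d=10}
  after event 12 (t=59: INC b by 5): {a=8, b=-19, d=10}

Answer: {a=8, b=-19, d=10}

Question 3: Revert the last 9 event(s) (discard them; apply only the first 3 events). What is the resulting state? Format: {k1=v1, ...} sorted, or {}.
Answer: {a=-7, b=-6}

Derivation:
Keep first 3 events (discard last 9):
  after event 1 (t=6: DEC a by 7): {a=-7}
  after event 2 (t=7: DEC b by 15): {a=-7, b=-15}
  after event 3 (t=13: INC b by 9): {a=-7, b=-6}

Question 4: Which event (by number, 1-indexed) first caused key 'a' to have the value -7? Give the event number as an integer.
Looking for first event where a becomes -7:
  event 1: a (absent) -> -7  <-- first match

Answer: 1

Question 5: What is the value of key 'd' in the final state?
Track key 'd' through all 12 events:
  event 1 (t=6: DEC a by 7): d unchanged
  event 2 (t=7: DEC b by 15): d unchanged
  event 3 (t=13: INC b by 9): d unchanged
  event 4 (t=23: SET b = 8): d unchanged
  event 5 (t=25: SET b = 10): d unchanged
  event 6 (t=34: INC a by 15): d unchanged
  event 7 (t=43: SET d = 38): d (absent) -> 38
  event 8 (t=44: INC b by 6): d unchanged
  event 9 (t=46: SET b = -15): d unchanged
  event 10 (t=56: SET d = 10): d 38 -> 10
  event 11 (t=57: DEC b by 9): d unchanged
  event 12 (t=59: INC b by 5): d unchanged
Final: d = 10

Answer: 10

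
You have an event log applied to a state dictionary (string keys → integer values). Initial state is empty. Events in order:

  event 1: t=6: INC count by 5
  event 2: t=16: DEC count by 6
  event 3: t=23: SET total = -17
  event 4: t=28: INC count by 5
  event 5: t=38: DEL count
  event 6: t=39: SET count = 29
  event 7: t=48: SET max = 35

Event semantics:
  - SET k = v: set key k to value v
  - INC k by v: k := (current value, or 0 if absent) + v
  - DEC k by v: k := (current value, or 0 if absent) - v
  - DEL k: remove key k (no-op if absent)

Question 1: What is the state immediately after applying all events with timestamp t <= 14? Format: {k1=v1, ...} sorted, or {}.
Answer: {count=5}

Derivation:
Apply events with t <= 14 (1 events):
  after event 1 (t=6: INC count by 5): {count=5}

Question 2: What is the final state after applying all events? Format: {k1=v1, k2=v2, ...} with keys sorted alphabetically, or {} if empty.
Answer: {count=29, max=35, total=-17}

Derivation:
  after event 1 (t=6: INC count by 5): {count=5}
  after event 2 (t=16: DEC count by 6): {count=-1}
  after event 3 (t=23: SET total = -17): {count=-1, total=-17}
  after event 4 (t=28: INC count by 5): {count=4, total=-17}
  after event 5 (t=38: DEL count): {total=-17}
  after event 6 (t=39: SET count = 29): {count=29, total=-17}
  after event 7 (t=48: SET max = 35): {count=29, max=35, total=-17}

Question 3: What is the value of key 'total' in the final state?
Track key 'total' through all 7 events:
  event 1 (t=6: INC count by 5): total unchanged
  event 2 (t=16: DEC count by 6): total unchanged
  event 3 (t=23: SET total = -17): total (absent) -> -17
  event 4 (t=28: INC count by 5): total unchanged
  event 5 (t=38: DEL count): total unchanged
  event 6 (t=39: SET count = 29): total unchanged
  event 7 (t=48: SET max = 35): total unchanged
Final: total = -17

Answer: -17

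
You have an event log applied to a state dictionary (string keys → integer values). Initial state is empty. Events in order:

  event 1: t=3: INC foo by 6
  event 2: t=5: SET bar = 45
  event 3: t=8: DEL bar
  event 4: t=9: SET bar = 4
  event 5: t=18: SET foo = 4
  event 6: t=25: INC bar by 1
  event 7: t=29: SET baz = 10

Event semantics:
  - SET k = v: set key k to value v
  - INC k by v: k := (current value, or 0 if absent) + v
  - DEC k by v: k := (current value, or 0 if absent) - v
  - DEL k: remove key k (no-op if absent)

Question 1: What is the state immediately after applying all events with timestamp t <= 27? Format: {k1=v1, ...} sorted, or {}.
Apply events with t <= 27 (6 events):
  after event 1 (t=3: INC foo by 6): {foo=6}
  after event 2 (t=5: SET bar = 45): {bar=45, foo=6}
  after event 3 (t=8: DEL bar): {foo=6}
  after event 4 (t=9: SET bar = 4): {bar=4, foo=6}
  after event 5 (t=18: SET foo = 4): {bar=4, foo=4}
  after event 6 (t=25: INC bar by 1): {bar=5, foo=4}

Answer: {bar=5, foo=4}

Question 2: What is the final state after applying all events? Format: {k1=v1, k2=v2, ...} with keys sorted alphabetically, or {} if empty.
  after event 1 (t=3: INC foo by 6): {foo=6}
  after event 2 (t=5: SET bar = 45): {bar=45, foo=6}
  after event 3 (t=8: DEL bar): {foo=6}
  after event 4 (t=9: SET bar = 4): {bar=4, foo=6}
  after event 5 (t=18: SET foo = 4): {bar=4, foo=4}
  after event 6 (t=25: INC bar by 1): {bar=5, foo=4}
  after event 7 (t=29: SET baz = 10): {bar=5, baz=10, foo=4}

Answer: {bar=5, baz=10, foo=4}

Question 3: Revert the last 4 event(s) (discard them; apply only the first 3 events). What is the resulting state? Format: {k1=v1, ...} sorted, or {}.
Keep first 3 events (discard last 4):
  after event 1 (t=3: INC foo by 6): {foo=6}
  after event 2 (t=5: SET bar = 45): {bar=45, foo=6}
  after event 3 (t=8: DEL bar): {foo=6}

Answer: {foo=6}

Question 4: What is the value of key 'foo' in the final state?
Track key 'foo' through all 7 events:
  event 1 (t=3: INC foo by 6): foo (absent) -> 6
  event 2 (t=5: SET bar = 45): foo unchanged
  event 3 (t=8: DEL bar): foo unchanged
  event 4 (t=9: SET bar = 4): foo unchanged
  event 5 (t=18: SET foo = 4): foo 6 -> 4
  event 6 (t=25: INC bar by 1): foo unchanged
  event 7 (t=29: SET baz = 10): foo unchanged
Final: foo = 4

Answer: 4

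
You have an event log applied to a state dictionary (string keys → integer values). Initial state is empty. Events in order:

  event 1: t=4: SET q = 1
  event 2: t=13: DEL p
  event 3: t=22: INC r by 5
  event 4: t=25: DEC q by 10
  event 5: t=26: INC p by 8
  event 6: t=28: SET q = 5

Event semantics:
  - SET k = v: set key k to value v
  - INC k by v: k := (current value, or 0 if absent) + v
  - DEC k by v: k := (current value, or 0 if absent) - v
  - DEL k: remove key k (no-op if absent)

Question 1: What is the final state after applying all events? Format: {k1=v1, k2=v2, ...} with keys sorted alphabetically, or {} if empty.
Answer: {p=8, q=5, r=5}

Derivation:
  after event 1 (t=4: SET q = 1): {q=1}
  after event 2 (t=13: DEL p): {q=1}
  after event 3 (t=22: INC r by 5): {q=1, r=5}
  after event 4 (t=25: DEC q by 10): {q=-9, r=5}
  after event 5 (t=26: INC p by 8): {p=8, q=-9, r=5}
  after event 6 (t=28: SET q = 5): {p=8, q=5, r=5}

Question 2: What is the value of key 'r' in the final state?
Track key 'r' through all 6 events:
  event 1 (t=4: SET q = 1): r unchanged
  event 2 (t=13: DEL p): r unchanged
  event 3 (t=22: INC r by 5): r (absent) -> 5
  event 4 (t=25: DEC q by 10): r unchanged
  event 5 (t=26: INC p by 8): r unchanged
  event 6 (t=28: SET q = 5): r unchanged
Final: r = 5

Answer: 5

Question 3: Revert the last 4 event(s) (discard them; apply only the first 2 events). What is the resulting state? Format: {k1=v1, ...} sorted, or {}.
Answer: {q=1}

Derivation:
Keep first 2 events (discard last 4):
  after event 1 (t=4: SET q = 1): {q=1}
  after event 2 (t=13: DEL p): {q=1}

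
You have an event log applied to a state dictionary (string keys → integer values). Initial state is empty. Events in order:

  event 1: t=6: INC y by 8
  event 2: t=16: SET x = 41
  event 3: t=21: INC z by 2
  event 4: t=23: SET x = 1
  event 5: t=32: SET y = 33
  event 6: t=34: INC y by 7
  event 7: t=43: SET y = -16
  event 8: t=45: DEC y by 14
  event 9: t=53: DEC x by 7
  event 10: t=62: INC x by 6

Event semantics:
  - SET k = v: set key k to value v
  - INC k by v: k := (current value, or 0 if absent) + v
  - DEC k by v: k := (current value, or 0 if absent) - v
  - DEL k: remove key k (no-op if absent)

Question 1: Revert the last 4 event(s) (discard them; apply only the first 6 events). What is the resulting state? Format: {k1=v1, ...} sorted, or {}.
Answer: {x=1, y=40, z=2}

Derivation:
Keep first 6 events (discard last 4):
  after event 1 (t=6: INC y by 8): {y=8}
  after event 2 (t=16: SET x = 41): {x=41, y=8}
  after event 3 (t=21: INC z by 2): {x=41, y=8, z=2}
  after event 4 (t=23: SET x = 1): {x=1, y=8, z=2}
  after event 5 (t=32: SET y = 33): {x=1, y=33, z=2}
  after event 6 (t=34: INC y by 7): {x=1, y=40, z=2}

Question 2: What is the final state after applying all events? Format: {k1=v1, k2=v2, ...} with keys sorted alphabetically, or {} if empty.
Answer: {x=0, y=-30, z=2}

Derivation:
  after event 1 (t=6: INC y by 8): {y=8}
  after event 2 (t=16: SET x = 41): {x=41, y=8}
  after event 3 (t=21: INC z by 2): {x=41, y=8, z=2}
  after event 4 (t=23: SET x = 1): {x=1, y=8, z=2}
  after event 5 (t=32: SET y = 33): {x=1, y=33, z=2}
  after event 6 (t=34: INC y by 7): {x=1, y=40, z=2}
  after event 7 (t=43: SET y = -16): {x=1, y=-16, z=2}
  after event 8 (t=45: DEC y by 14): {x=1, y=-30, z=2}
  after event 9 (t=53: DEC x by 7): {x=-6, y=-30, z=2}
  after event 10 (t=62: INC x by 6): {x=0, y=-30, z=2}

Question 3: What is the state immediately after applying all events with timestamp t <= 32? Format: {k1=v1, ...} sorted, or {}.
Answer: {x=1, y=33, z=2}

Derivation:
Apply events with t <= 32 (5 events):
  after event 1 (t=6: INC y by 8): {y=8}
  after event 2 (t=16: SET x = 41): {x=41, y=8}
  after event 3 (t=21: INC z by 2): {x=41, y=8, z=2}
  after event 4 (t=23: SET x = 1): {x=1, y=8, z=2}
  after event 5 (t=32: SET y = 33): {x=1, y=33, z=2}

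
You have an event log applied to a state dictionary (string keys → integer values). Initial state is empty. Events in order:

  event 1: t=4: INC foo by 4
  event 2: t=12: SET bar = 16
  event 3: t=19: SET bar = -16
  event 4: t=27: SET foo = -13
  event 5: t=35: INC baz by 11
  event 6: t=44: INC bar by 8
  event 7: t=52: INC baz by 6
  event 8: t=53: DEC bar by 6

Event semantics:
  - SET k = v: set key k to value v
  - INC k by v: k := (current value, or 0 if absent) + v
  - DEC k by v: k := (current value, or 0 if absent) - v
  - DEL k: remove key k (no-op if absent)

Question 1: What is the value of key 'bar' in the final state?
Answer: -14

Derivation:
Track key 'bar' through all 8 events:
  event 1 (t=4: INC foo by 4): bar unchanged
  event 2 (t=12: SET bar = 16): bar (absent) -> 16
  event 3 (t=19: SET bar = -16): bar 16 -> -16
  event 4 (t=27: SET foo = -13): bar unchanged
  event 5 (t=35: INC baz by 11): bar unchanged
  event 6 (t=44: INC bar by 8): bar -16 -> -8
  event 7 (t=52: INC baz by 6): bar unchanged
  event 8 (t=53: DEC bar by 6): bar -8 -> -14
Final: bar = -14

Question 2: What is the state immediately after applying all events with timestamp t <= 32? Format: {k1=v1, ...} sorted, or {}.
Apply events with t <= 32 (4 events):
  after event 1 (t=4: INC foo by 4): {foo=4}
  after event 2 (t=12: SET bar = 16): {bar=16, foo=4}
  after event 3 (t=19: SET bar = -16): {bar=-16, foo=4}
  after event 4 (t=27: SET foo = -13): {bar=-16, foo=-13}

Answer: {bar=-16, foo=-13}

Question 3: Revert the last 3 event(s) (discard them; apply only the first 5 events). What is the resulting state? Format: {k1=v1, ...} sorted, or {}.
Keep first 5 events (discard last 3):
  after event 1 (t=4: INC foo by 4): {foo=4}
  after event 2 (t=12: SET bar = 16): {bar=16, foo=4}
  after event 3 (t=19: SET bar = -16): {bar=-16, foo=4}
  after event 4 (t=27: SET foo = -13): {bar=-16, foo=-13}
  after event 5 (t=35: INC baz by 11): {bar=-16, baz=11, foo=-13}

Answer: {bar=-16, baz=11, foo=-13}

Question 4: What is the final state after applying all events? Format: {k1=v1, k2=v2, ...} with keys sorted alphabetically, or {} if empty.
Answer: {bar=-14, baz=17, foo=-13}

Derivation:
  after event 1 (t=4: INC foo by 4): {foo=4}
  after event 2 (t=12: SET bar = 16): {bar=16, foo=4}
  after event 3 (t=19: SET bar = -16): {bar=-16, foo=4}
  after event 4 (t=27: SET foo = -13): {bar=-16, foo=-13}
  after event 5 (t=35: INC baz by 11): {bar=-16, baz=11, foo=-13}
  after event 6 (t=44: INC bar by 8): {bar=-8, baz=11, foo=-13}
  after event 7 (t=52: INC baz by 6): {bar=-8, baz=17, foo=-13}
  after event 8 (t=53: DEC bar by 6): {bar=-14, baz=17, foo=-13}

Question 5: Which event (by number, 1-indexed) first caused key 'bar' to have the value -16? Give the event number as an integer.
Looking for first event where bar becomes -16:
  event 2: bar = 16
  event 3: bar 16 -> -16  <-- first match

Answer: 3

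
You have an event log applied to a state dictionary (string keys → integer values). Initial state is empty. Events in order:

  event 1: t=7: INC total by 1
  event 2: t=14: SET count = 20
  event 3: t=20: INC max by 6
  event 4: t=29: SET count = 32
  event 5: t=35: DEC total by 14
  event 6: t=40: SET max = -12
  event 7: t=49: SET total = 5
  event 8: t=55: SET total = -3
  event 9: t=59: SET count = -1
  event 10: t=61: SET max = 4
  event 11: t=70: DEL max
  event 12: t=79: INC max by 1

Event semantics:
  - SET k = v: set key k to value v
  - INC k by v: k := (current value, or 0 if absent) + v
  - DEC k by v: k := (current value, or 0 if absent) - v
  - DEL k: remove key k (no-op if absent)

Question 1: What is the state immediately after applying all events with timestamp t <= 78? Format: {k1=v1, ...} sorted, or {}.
Apply events with t <= 78 (11 events):
  after event 1 (t=7: INC total by 1): {total=1}
  after event 2 (t=14: SET count = 20): {count=20, total=1}
  after event 3 (t=20: INC max by 6): {count=20, max=6, total=1}
  after event 4 (t=29: SET count = 32): {count=32, max=6, total=1}
  after event 5 (t=35: DEC total by 14): {count=32, max=6, total=-13}
  after event 6 (t=40: SET max = -12): {count=32, max=-12, total=-13}
  after event 7 (t=49: SET total = 5): {count=32, max=-12, total=5}
  after event 8 (t=55: SET total = -3): {count=32, max=-12, total=-3}
  after event 9 (t=59: SET count = -1): {count=-1, max=-12, total=-3}
  after event 10 (t=61: SET max = 4): {count=-1, max=4, total=-3}
  after event 11 (t=70: DEL max): {count=-1, total=-3}

Answer: {count=-1, total=-3}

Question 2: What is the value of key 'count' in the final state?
Track key 'count' through all 12 events:
  event 1 (t=7: INC total by 1): count unchanged
  event 2 (t=14: SET count = 20): count (absent) -> 20
  event 3 (t=20: INC max by 6): count unchanged
  event 4 (t=29: SET count = 32): count 20 -> 32
  event 5 (t=35: DEC total by 14): count unchanged
  event 6 (t=40: SET max = -12): count unchanged
  event 7 (t=49: SET total = 5): count unchanged
  event 8 (t=55: SET total = -3): count unchanged
  event 9 (t=59: SET count = -1): count 32 -> -1
  event 10 (t=61: SET max = 4): count unchanged
  event 11 (t=70: DEL max): count unchanged
  event 12 (t=79: INC max by 1): count unchanged
Final: count = -1

Answer: -1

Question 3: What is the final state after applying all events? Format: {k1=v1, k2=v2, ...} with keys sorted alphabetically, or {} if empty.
Answer: {count=-1, max=1, total=-3}

Derivation:
  after event 1 (t=7: INC total by 1): {total=1}
  after event 2 (t=14: SET count = 20): {count=20, total=1}
  after event 3 (t=20: INC max by 6): {count=20, max=6, total=1}
  after event 4 (t=29: SET count = 32): {count=32, max=6, total=1}
  after event 5 (t=35: DEC total by 14): {count=32, max=6, total=-13}
  after event 6 (t=40: SET max = -12): {count=32, max=-12, total=-13}
  after event 7 (t=49: SET total = 5): {count=32, max=-12, total=5}
  after event 8 (t=55: SET total = -3): {count=32, max=-12, total=-3}
  after event 9 (t=59: SET count = -1): {count=-1, max=-12, total=-3}
  after event 10 (t=61: SET max = 4): {count=-1, max=4, total=-3}
  after event 11 (t=70: DEL max): {count=-1, total=-3}
  after event 12 (t=79: INC max by 1): {count=-1, max=1, total=-3}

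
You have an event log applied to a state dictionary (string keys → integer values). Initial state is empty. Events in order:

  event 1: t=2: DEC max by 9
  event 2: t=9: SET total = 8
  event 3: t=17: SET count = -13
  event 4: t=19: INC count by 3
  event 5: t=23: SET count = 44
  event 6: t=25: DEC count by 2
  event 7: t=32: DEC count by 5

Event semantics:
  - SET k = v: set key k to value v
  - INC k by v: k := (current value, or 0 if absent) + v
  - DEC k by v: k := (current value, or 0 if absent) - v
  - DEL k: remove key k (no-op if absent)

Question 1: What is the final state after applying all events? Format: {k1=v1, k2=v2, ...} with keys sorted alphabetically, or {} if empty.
  after event 1 (t=2: DEC max by 9): {max=-9}
  after event 2 (t=9: SET total = 8): {max=-9, total=8}
  after event 3 (t=17: SET count = -13): {count=-13, max=-9, total=8}
  after event 4 (t=19: INC count by 3): {count=-10, max=-9, total=8}
  after event 5 (t=23: SET count = 44): {count=44, max=-9, total=8}
  after event 6 (t=25: DEC count by 2): {count=42, max=-9, total=8}
  after event 7 (t=32: DEC count by 5): {count=37, max=-9, total=8}

Answer: {count=37, max=-9, total=8}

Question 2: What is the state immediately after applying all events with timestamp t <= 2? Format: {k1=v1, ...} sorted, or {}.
Apply events with t <= 2 (1 events):
  after event 1 (t=2: DEC max by 9): {max=-9}

Answer: {max=-9}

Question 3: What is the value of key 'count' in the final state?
Track key 'count' through all 7 events:
  event 1 (t=2: DEC max by 9): count unchanged
  event 2 (t=9: SET total = 8): count unchanged
  event 3 (t=17: SET count = -13): count (absent) -> -13
  event 4 (t=19: INC count by 3): count -13 -> -10
  event 5 (t=23: SET count = 44): count -10 -> 44
  event 6 (t=25: DEC count by 2): count 44 -> 42
  event 7 (t=32: DEC count by 5): count 42 -> 37
Final: count = 37

Answer: 37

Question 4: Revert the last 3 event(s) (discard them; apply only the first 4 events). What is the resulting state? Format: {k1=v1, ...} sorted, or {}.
Answer: {count=-10, max=-9, total=8}

Derivation:
Keep first 4 events (discard last 3):
  after event 1 (t=2: DEC max by 9): {max=-9}
  after event 2 (t=9: SET total = 8): {max=-9, total=8}
  after event 3 (t=17: SET count = -13): {count=-13, max=-9, total=8}
  after event 4 (t=19: INC count by 3): {count=-10, max=-9, total=8}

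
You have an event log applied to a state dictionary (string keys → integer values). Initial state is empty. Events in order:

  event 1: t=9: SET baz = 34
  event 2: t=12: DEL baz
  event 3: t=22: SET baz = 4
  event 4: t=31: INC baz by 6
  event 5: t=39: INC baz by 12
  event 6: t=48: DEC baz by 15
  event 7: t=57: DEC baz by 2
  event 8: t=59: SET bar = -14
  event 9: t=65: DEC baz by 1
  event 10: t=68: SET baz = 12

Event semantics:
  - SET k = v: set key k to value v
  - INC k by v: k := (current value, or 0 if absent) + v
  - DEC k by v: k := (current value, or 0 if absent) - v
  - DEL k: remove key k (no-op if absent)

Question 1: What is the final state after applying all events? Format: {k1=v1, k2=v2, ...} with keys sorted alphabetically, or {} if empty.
Answer: {bar=-14, baz=12}

Derivation:
  after event 1 (t=9: SET baz = 34): {baz=34}
  after event 2 (t=12: DEL baz): {}
  after event 3 (t=22: SET baz = 4): {baz=4}
  after event 4 (t=31: INC baz by 6): {baz=10}
  after event 5 (t=39: INC baz by 12): {baz=22}
  after event 6 (t=48: DEC baz by 15): {baz=7}
  after event 7 (t=57: DEC baz by 2): {baz=5}
  after event 8 (t=59: SET bar = -14): {bar=-14, baz=5}
  after event 9 (t=65: DEC baz by 1): {bar=-14, baz=4}
  after event 10 (t=68: SET baz = 12): {bar=-14, baz=12}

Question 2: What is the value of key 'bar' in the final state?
Track key 'bar' through all 10 events:
  event 1 (t=9: SET baz = 34): bar unchanged
  event 2 (t=12: DEL baz): bar unchanged
  event 3 (t=22: SET baz = 4): bar unchanged
  event 4 (t=31: INC baz by 6): bar unchanged
  event 5 (t=39: INC baz by 12): bar unchanged
  event 6 (t=48: DEC baz by 15): bar unchanged
  event 7 (t=57: DEC baz by 2): bar unchanged
  event 8 (t=59: SET bar = -14): bar (absent) -> -14
  event 9 (t=65: DEC baz by 1): bar unchanged
  event 10 (t=68: SET baz = 12): bar unchanged
Final: bar = -14

Answer: -14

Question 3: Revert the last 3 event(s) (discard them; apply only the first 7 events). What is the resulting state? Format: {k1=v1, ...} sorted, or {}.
Answer: {baz=5}

Derivation:
Keep first 7 events (discard last 3):
  after event 1 (t=9: SET baz = 34): {baz=34}
  after event 2 (t=12: DEL baz): {}
  after event 3 (t=22: SET baz = 4): {baz=4}
  after event 4 (t=31: INC baz by 6): {baz=10}
  after event 5 (t=39: INC baz by 12): {baz=22}
  after event 6 (t=48: DEC baz by 15): {baz=7}
  after event 7 (t=57: DEC baz by 2): {baz=5}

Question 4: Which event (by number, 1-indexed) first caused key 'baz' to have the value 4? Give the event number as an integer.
Answer: 3

Derivation:
Looking for first event where baz becomes 4:
  event 1: baz = 34
  event 2: baz = (absent)
  event 3: baz (absent) -> 4  <-- first match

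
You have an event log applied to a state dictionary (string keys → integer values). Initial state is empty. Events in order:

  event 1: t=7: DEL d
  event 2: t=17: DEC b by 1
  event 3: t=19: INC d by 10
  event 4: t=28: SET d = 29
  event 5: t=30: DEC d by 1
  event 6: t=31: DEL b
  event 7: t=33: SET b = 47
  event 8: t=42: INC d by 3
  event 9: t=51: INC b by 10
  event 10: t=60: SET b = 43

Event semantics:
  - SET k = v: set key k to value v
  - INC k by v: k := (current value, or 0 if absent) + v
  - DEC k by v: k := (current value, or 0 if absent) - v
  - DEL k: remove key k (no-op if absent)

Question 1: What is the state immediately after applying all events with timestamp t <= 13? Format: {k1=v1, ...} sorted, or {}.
Apply events with t <= 13 (1 events):
  after event 1 (t=7: DEL d): {}

Answer: {}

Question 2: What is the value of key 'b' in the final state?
Track key 'b' through all 10 events:
  event 1 (t=7: DEL d): b unchanged
  event 2 (t=17: DEC b by 1): b (absent) -> -1
  event 3 (t=19: INC d by 10): b unchanged
  event 4 (t=28: SET d = 29): b unchanged
  event 5 (t=30: DEC d by 1): b unchanged
  event 6 (t=31: DEL b): b -1 -> (absent)
  event 7 (t=33: SET b = 47): b (absent) -> 47
  event 8 (t=42: INC d by 3): b unchanged
  event 9 (t=51: INC b by 10): b 47 -> 57
  event 10 (t=60: SET b = 43): b 57 -> 43
Final: b = 43

Answer: 43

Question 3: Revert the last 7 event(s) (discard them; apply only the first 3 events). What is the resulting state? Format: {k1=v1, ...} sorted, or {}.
Keep first 3 events (discard last 7):
  after event 1 (t=7: DEL d): {}
  after event 2 (t=17: DEC b by 1): {b=-1}
  after event 3 (t=19: INC d by 10): {b=-1, d=10}

Answer: {b=-1, d=10}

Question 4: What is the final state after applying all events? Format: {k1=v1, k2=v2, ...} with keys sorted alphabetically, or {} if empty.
  after event 1 (t=7: DEL d): {}
  after event 2 (t=17: DEC b by 1): {b=-1}
  after event 3 (t=19: INC d by 10): {b=-1, d=10}
  after event 4 (t=28: SET d = 29): {b=-1, d=29}
  after event 5 (t=30: DEC d by 1): {b=-1, d=28}
  after event 6 (t=31: DEL b): {d=28}
  after event 7 (t=33: SET b = 47): {b=47, d=28}
  after event 8 (t=42: INC d by 3): {b=47, d=31}
  after event 9 (t=51: INC b by 10): {b=57, d=31}
  after event 10 (t=60: SET b = 43): {b=43, d=31}

Answer: {b=43, d=31}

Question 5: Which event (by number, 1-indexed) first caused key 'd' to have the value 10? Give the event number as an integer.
Answer: 3

Derivation:
Looking for first event where d becomes 10:
  event 3: d (absent) -> 10  <-- first match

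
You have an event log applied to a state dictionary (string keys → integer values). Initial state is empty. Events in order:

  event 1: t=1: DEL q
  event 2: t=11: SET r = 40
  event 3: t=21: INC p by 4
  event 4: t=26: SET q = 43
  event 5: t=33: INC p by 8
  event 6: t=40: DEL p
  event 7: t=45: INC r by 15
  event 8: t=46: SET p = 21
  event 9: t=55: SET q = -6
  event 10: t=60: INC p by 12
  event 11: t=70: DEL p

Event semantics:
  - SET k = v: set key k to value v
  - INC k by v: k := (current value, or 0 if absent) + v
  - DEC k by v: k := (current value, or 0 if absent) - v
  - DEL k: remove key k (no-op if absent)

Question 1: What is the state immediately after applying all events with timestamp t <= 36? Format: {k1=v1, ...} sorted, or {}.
Apply events with t <= 36 (5 events):
  after event 1 (t=1: DEL q): {}
  after event 2 (t=11: SET r = 40): {r=40}
  after event 3 (t=21: INC p by 4): {p=4, r=40}
  after event 4 (t=26: SET q = 43): {p=4, q=43, r=40}
  after event 5 (t=33: INC p by 8): {p=12, q=43, r=40}

Answer: {p=12, q=43, r=40}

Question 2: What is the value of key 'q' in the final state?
Track key 'q' through all 11 events:
  event 1 (t=1: DEL q): q (absent) -> (absent)
  event 2 (t=11: SET r = 40): q unchanged
  event 3 (t=21: INC p by 4): q unchanged
  event 4 (t=26: SET q = 43): q (absent) -> 43
  event 5 (t=33: INC p by 8): q unchanged
  event 6 (t=40: DEL p): q unchanged
  event 7 (t=45: INC r by 15): q unchanged
  event 8 (t=46: SET p = 21): q unchanged
  event 9 (t=55: SET q = -6): q 43 -> -6
  event 10 (t=60: INC p by 12): q unchanged
  event 11 (t=70: DEL p): q unchanged
Final: q = -6

Answer: -6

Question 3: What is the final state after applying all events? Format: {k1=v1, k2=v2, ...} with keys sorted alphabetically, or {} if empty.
Answer: {q=-6, r=55}

Derivation:
  after event 1 (t=1: DEL q): {}
  after event 2 (t=11: SET r = 40): {r=40}
  after event 3 (t=21: INC p by 4): {p=4, r=40}
  after event 4 (t=26: SET q = 43): {p=4, q=43, r=40}
  after event 5 (t=33: INC p by 8): {p=12, q=43, r=40}
  after event 6 (t=40: DEL p): {q=43, r=40}
  after event 7 (t=45: INC r by 15): {q=43, r=55}
  after event 8 (t=46: SET p = 21): {p=21, q=43, r=55}
  after event 9 (t=55: SET q = -6): {p=21, q=-6, r=55}
  after event 10 (t=60: INC p by 12): {p=33, q=-6, r=55}
  after event 11 (t=70: DEL p): {q=-6, r=55}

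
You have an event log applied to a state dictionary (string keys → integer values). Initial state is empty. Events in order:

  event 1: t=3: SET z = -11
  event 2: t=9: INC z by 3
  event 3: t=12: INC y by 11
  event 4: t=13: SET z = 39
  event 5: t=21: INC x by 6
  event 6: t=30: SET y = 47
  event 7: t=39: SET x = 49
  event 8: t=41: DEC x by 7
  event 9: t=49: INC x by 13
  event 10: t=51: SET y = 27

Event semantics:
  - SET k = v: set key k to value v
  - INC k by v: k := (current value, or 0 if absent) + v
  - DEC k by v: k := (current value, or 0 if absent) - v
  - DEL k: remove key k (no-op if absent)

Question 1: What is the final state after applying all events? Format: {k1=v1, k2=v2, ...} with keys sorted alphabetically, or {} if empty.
  after event 1 (t=3: SET z = -11): {z=-11}
  after event 2 (t=9: INC z by 3): {z=-8}
  after event 3 (t=12: INC y by 11): {y=11, z=-8}
  after event 4 (t=13: SET z = 39): {y=11, z=39}
  after event 5 (t=21: INC x by 6): {x=6, y=11, z=39}
  after event 6 (t=30: SET y = 47): {x=6, y=47, z=39}
  after event 7 (t=39: SET x = 49): {x=49, y=47, z=39}
  after event 8 (t=41: DEC x by 7): {x=42, y=47, z=39}
  after event 9 (t=49: INC x by 13): {x=55, y=47, z=39}
  after event 10 (t=51: SET y = 27): {x=55, y=27, z=39}

Answer: {x=55, y=27, z=39}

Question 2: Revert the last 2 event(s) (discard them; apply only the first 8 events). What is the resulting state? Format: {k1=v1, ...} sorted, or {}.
Keep first 8 events (discard last 2):
  after event 1 (t=3: SET z = -11): {z=-11}
  after event 2 (t=9: INC z by 3): {z=-8}
  after event 3 (t=12: INC y by 11): {y=11, z=-8}
  after event 4 (t=13: SET z = 39): {y=11, z=39}
  after event 5 (t=21: INC x by 6): {x=6, y=11, z=39}
  after event 6 (t=30: SET y = 47): {x=6, y=47, z=39}
  after event 7 (t=39: SET x = 49): {x=49, y=47, z=39}
  after event 8 (t=41: DEC x by 7): {x=42, y=47, z=39}

Answer: {x=42, y=47, z=39}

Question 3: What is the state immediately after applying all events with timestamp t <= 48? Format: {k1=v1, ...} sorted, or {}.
Apply events with t <= 48 (8 events):
  after event 1 (t=3: SET z = -11): {z=-11}
  after event 2 (t=9: INC z by 3): {z=-8}
  after event 3 (t=12: INC y by 11): {y=11, z=-8}
  after event 4 (t=13: SET z = 39): {y=11, z=39}
  after event 5 (t=21: INC x by 6): {x=6, y=11, z=39}
  after event 6 (t=30: SET y = 47): {x=6, y=47, z=39}
  after event 7 (t=39: SET x = 49): {x=49, y=47, z=39}
  after event 8 (t=41: DEC x by 7): {x=42, y=47, z=39}

Answer: {x=42, y=47, z=39}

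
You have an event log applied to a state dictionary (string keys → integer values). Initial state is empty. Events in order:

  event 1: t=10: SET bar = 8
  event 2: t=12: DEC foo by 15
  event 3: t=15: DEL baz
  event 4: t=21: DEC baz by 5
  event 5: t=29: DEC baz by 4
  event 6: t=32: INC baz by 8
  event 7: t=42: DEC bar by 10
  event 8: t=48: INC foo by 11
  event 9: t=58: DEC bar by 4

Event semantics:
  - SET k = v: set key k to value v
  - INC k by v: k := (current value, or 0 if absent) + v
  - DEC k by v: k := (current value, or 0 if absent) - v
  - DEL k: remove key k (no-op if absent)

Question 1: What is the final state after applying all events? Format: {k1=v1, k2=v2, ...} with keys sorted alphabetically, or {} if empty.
  after event 1 (t=10: SET bar = 8): {bar=8}
  after event 2 (t=12: DEC foo by 15): {bar=8, foo=-15}
  after event 3 (t=15: DEL baz): {bar=8, foo=-15}
  after event 4 (t=21: DEC baz by 5): {bar=8, baz=-5, foo=-15}
  after event 5 (t=29: DEC baz by 4): {bar=8, baz=-9, foo=-15}
  after event 6 (t=32: INC baz by 8): {bar=8, baz=-1, foo=-15}
  after event 7 (t=42: DEC bar by 10): {bar=-2, baz=-1, foo=-15}
  after event 8 (t=48: INC foo by 11): {bar=-2, baz=-1, foo=-4}
  after event 9 (t=58: DEC bar by 4): {bar=-6, baz=-1, foo=-4}

Answer: {bar=-6, baz=-1, foo=-4}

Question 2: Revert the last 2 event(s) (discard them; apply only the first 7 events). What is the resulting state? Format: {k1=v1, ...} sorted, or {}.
Keep first 7 events (discard last 2):
  after event 1 (t=10: SET bar = 8): {bar=8}
  after event 2 (t=12: DEC foo by 15): {bar=8, foo=-15}
  after event 3 (t=15: DEL baz): {bar=8, foo=-15}
  after event 4 (t=21: DEC baz by 5): {bar=8, baz=-5, foo=-15}
  after event 5 (t=29: DEC baz by 4): {bar=8, baz=-9, foo=-15}
  after event 6 (t=32: INC baz by 8): {bar=8, baz=-1, foo=-15}
  after event 7 (t=42: DEC bar by 10): {bar=-2, baz=-1, foo=-15}

Answer: {bar=-2, baz=-1, foo=-15}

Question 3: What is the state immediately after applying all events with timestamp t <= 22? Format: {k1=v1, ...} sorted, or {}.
Apply events with t <= 22 (4 events):
  after event 1 (t=10: SET bar = 8): {bar=8}
  after event 2 (t=12: DEC foo by 15): {bar=8, foo=-15}
  after event 3 (t=15: DEL baz): {bar=8, foo=-15}
  after event 4 (t=21: DEC baz by 5): {bar=8, baz=-5, foo=-15}

Answer: {bar=8, baz=-5, foo=-15}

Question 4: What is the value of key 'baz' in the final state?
Track key 'baz' through all 9 events:
  event 1 (t=10: SET bar = 8): baz unchanged
  event 2 (t=12: DEC foo by 15): baz unchanged
  event 3 (t=15: DEL baz): baz (absent) -> (absent)
  event 4 (t=21: DEC baz by 5): baz (absent) -> -5
  event 5 (t=29: DEC baz by 4): baz -5 -> -9
  event 6 (t=32: INC baz by 8): baz -9 -> -1
  event 7 (t=42: DEC bar by 10): baz unchanged
  event 8 (t=48: INC foo by 11): baz unchanged
  event 9 (t=58: DEC bar by 4): baz unchanged
Final: baz = -1

Answer: -1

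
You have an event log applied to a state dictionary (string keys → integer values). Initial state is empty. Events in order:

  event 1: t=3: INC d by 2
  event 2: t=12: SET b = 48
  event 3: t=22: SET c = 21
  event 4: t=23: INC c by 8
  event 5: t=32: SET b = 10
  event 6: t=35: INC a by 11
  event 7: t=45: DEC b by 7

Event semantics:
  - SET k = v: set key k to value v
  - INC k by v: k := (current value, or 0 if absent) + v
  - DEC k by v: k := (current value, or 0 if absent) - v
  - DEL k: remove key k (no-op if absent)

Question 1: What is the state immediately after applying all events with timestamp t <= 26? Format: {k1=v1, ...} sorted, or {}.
Apply events with t <= 26 (4 events):
  after event 1 (t=3: INC d by 2): {d=2}
  after event 2 (t=12: SET b = 48): {b=48, d=2}
  after event 3 (t=22: SET c = 21): {b=48, c=21, d=2}
  after event 4 (t=23: INC c by 8): {b=48, c=29, d=2}

Answer: {b=48, c=29, d=2}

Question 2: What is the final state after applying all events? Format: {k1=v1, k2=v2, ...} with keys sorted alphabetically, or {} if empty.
  after event 1 (t=3: INC d by 2): {d=2}
  after event 2 (t=12: SET b = 48): {b=48, d=2}
  after event 3 (t=22: SET c = 21): {b=48, c=21, d=2}
  after event 4 (t=23: INC c by 8): {b=48, c=29, d=2}
  after event 5 (t=32: SET b = 10): {b=10, c=29, d=2}
  after event 6 (t=35: INC a by 11): {a=11, b=10, c=29, d=2}
  after event 7 (t=45: DEC b by 7): {a=11, b=3, c=29, d=2}

Answer: {a=11, b=3, c=29, d=2}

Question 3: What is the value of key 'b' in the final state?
Answer: 3

Derivation:
Track key 'b' through all 7 events:
  event 1 (t=3: INC d by 2): b unchanged
  event 2 (t=12: SET b = 48): b (absent) -> 48
  event 3 (t=22: SET c = 21): b unchanged
  event 4 (t=23: INC c by 8): b unchanged
  event 5 (t=32: SET b = 10): b 48 -> 10
  event 6 (t=35: INC a by 11): b unchanged
  event 7 (t=45: DEC b by 7): b 10 -> 3
Final: b = 3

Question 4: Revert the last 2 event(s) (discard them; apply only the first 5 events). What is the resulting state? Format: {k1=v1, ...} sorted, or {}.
Keep first 5 events (discard last 2):
  after event 1 (t=3: INC d by 2): {d=2}
  after event 2 (t=12: SET b = 48): {b=48, d=2}
  after event 3 (t=22: SET c = 21): {b=48, c=21, d=2}
  after event 4 (t=23: INC c by 8): {b=48, c=29, d=2}
  after event 5 (t=32: SET b = 10): {b=10, c=29, d=2}

Answer: {b=10, c=29, d=2}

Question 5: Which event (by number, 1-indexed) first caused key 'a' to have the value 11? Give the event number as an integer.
Answer: 6

Derivation:
Looking for first event where a becomes 11:
  event 6: a (absent) -> 11  <-- first match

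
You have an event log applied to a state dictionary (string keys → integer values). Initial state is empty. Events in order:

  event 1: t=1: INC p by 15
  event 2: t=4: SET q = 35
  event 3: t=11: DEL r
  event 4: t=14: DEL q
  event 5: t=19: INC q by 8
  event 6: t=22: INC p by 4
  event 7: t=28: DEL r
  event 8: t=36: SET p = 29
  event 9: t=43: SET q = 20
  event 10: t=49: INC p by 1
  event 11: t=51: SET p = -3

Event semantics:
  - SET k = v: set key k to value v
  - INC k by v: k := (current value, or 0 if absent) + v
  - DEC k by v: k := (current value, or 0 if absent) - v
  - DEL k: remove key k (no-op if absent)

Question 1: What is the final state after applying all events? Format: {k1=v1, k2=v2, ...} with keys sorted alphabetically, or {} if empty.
  after event 1 (t=1: INC p by 15): {p=15}
  after event 2 (t=4: SET q = 35): {p=15, q=35}
  after event 3 (t=11: DEL r): {p=15, q=35}
  after event 4 (t=14: DEL q): {p=15}
  after event 5 (t=19: INC q by 8): {p=15, q=8}
  after event 6 (t=22: INC p by 4): {p=19, q=8}
  after event 7 (t=28: DEL r): {p=19, q=8}
  after event 8 (t=36: SET p = 29): {p=29, q=8}
  after event 9 (t=43: SET q = 20): {p=29, q=20}
  after event 10 (t=49: INC p by 1): {p=30, q=20}
  after event 11 (t=51: SET p = -3): {p=-3, q=20}

Answer: {p=-3, q=20}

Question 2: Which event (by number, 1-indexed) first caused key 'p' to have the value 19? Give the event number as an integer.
Answer: 6

Derivation:
Looking for first event where p becomes 19:
  event 1: p = 15
  event 2: p = 15
  event 3: p = 15
  event 4: p = 15
  event 5: p = 15
  event 6: p 15 -> 19  <-- first match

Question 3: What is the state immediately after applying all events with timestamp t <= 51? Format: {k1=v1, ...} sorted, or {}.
Apply events with t <= 51 (11 events):
  after event 1 (t=1: INC p by 15): {p=15}
  after event 2 (t=4: SET q = 35): {p=15, q=35}
  after event 3 (t=11: DEL r): {p=15, q=35}
  after event 4 (t=14: DEL q): {p=15}
  after event 5 (t=19: INC q by 8): {p=15, q=8}
  after event 6 (t=22: INC p by 4): {p=19, q=8}
  after event 7 (t=28: DEL r): {p=19, q=8}
  after event 8 (t=36: SET p = 29): {p=29, q=8}
  after event 9 (t=43: SET q = 20): {p=29, q=20}
  after event 10 (t=49: INC p by 1): {p=30, q=20}
  after event 11 (t=51: SET p = -3): {p=-3, q=20}

Answer: {p=-3, q=20}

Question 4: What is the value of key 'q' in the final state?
Answer: 20

Derivation:
Track key 'q' through all 11 events:
  event 1 (t=1: INC p by 15): q unchanged
  event 2 (t=4: SET q = 35): q (absent) -> 35
  event 3 (t=11: DEL r): q unchanged
  event 4 (t=14: DEL q): q 35 -> (absent)
  event 5 (t=19: INC q by 8): q (absent) -> 8
  event 6 (t=22: INC p by 4): q unchanged
  event 7 (t=28: DEL r): q unchanged
  event 8 (t=36: SET p = 29): q unchanged
  event 9 (t=43: SET q = 20): q 8 -> 20
  event 10 (t=49: INC p by 1): q unchanged
  event 11 (t=51: SET p = -3): q unchanged
Final: q = 20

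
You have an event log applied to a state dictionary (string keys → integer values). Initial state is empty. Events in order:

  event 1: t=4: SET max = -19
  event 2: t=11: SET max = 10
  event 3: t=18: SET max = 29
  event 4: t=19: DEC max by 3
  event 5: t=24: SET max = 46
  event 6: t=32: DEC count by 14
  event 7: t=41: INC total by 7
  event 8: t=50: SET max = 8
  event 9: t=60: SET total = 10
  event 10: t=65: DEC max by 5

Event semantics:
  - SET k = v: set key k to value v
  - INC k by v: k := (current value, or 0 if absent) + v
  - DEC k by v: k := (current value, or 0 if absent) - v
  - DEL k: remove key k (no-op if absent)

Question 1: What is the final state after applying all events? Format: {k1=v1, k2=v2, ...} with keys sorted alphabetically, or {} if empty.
Answer: {count=-14, max=3, total=10}

Derivation:
  after event 1 (t=4: SET max = -19): {max=-19}
  after event 2 (t=11: SET max = 10): {max=10}
  after event 3 (t=18: SET max = 29): {max=29}
  after event 4 (t=19: DEC max by 3): {max=26}
  after event 5 (t=24: SET max = 46): {max=46}
  after event 6 (t=32: DEC count by 14): {count=-14, max=46}
  after event 7 (t=41: INC total by 7): {count=-14, max=46, total=7}
  after event 8 (t=50: SET max = 8): {count=-14, max=8, total=7}
  after event 9 (t=60: SET total = 10): {count=-14, max=8, total=10}
  after event 10 (t=65: DEC max by 5): {count=-14, max=3, total=10}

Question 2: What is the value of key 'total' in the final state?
Track key 'total' through all 10 events:
  event 1 (t=4: SET max = -19): total unchanged
  event 2 (t=11: SET max = 10): total unchanged
  event 3 (t=18: SET max = 29): total unchanged
  event 4 (t=19: DEC max by 3): total unchanged
  event 5 (t=24: SET max = 46): total unchanged
  event 6 (t=32: DEC count by 14): total unchanged
  event 7 (t=41: INC total by 7): total (absent) -> 7
  event 8 (t=50: SET max = 8): total unchanged
  event 9 (t=60: SET total = 10): total 7 -> 10
  event 10 (t=65: DEC max by 5): total unchanged
Final: total = 10

Answer: 10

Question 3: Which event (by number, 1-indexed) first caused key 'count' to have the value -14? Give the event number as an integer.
Answer: 6

Derivation:
Looking for first event where count becomes -14:
  event 6: count (absent) -> -14  <-- first match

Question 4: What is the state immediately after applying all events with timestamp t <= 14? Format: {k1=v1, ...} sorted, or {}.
Apply events with t <= 14 (2 events):
  after event 1 (t=4: SET max = -19): {max=-19}
  after event 2 (t=11: SET max = 10): {max=10}

Answer: {max=10}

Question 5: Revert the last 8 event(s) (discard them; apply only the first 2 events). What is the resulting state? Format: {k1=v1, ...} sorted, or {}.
Answer: {max=10}

Derivation:
Keep first 2 events (discard last 8):
  after event 1 (t=4: SET max = -19): {max=-19}
  after event 2 (t=11: SET max = 10): {max=10}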